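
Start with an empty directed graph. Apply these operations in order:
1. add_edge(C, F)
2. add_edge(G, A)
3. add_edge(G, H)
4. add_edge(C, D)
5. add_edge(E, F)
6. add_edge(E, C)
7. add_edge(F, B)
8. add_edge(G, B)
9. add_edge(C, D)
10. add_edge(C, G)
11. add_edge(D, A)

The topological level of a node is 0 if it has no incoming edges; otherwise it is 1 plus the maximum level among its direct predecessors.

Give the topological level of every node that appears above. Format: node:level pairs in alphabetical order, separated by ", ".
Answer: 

Answer: A:3, B:3, C:1, D:2, E:0, F:2, G:2, H:3

Derivation:
Op 1: add_edge(C, F). Edges now: 1
Op 2: add_edge(G, A). Edges now: 2
Op 3: add_edge(G, H). Edges now: 3
Op 4: add_edge(C, D). Edges now: 4
Op 5: add_edge(E, F). Edges now: 5
Op 6: add_edge(E, C). Edges now: 6
Op 7: add_edge(F, B). Edges now: 7
Op 8: add_edge(G, B). Edges now: 8
Op 9: add_edge(C, D) (duplicate, no change). Edges now: 8
Op 10: add_edge(C, G). Edges now: 9
Op 11: add_edge(D, A). Edges now: 10
Compute levels (Kahn BFS):
  sources (in-degree 0): E
  process E: level=0
    E->C: in-degree(C)=0, level(C)=1, enqueue
    E->F: in-degree(F)=1, level(F)>=1
  process C: level=1
    C->D: in-degree(D)=0, level(D)=2, enqueue
    C->F: in-degree(F)=0, level(F)=2, enqueue
    C->G: in-degree(G)=0, level(G)=2, enqueue
  process D: level=2
    D->A: in-degree(A)=1, level(A)>=3
  process F: level=2
    F->B: in-degree(B)=1, level(B)>=3
  process G: level=2
    G->A: in-degree(A)=0, level(A)=3, enqueue
    G->B: in-degree(B)=0, level(B)=3, enqueue
    G->H: in-degree(H)=0, level(H)=3, enqueue
  process A: level=3
  process B: level=3
  process H: level=3
All levels: A:3, B:3, C:1, D:2, E:0, F:2, G:2, H:3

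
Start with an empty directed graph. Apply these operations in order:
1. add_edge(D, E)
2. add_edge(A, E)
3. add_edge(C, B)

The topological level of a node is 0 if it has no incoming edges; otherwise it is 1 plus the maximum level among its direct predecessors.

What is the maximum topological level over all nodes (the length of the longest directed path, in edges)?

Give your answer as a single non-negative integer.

Op 1: add_edge(D, E). Edges now: 1
Op 2: add_edge(A, E). Edges now: 2
Op 3: add_edge(C, B). Edges now: 3
Compute levels (Kahn BFS):
  sources (in-degree 0): A, C, D
  process A: level=0
    A->E: in-degree(E)=1, level(E)>=1
  process C: level=0
    C->B: in-degree(B)=0, level(B)=1, enqueue
  process D: level=0
    D->E: in-degree(E)=0, level(E)=1, enqueue
  process B: level=1
  process E: level=1
All levels: A:0, B:1, C:0, D:0, E:1
max level = 1

Answer: 1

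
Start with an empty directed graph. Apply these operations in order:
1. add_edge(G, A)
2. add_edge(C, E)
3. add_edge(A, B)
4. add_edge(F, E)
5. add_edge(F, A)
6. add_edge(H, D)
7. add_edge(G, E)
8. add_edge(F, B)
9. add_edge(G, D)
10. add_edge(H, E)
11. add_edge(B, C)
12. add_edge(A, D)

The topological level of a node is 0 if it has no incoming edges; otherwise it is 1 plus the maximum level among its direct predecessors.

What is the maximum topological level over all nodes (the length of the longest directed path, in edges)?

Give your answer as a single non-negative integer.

Op 1: add_edge(G, A). Edges now: 1
Op 2: add_edge(C, E). Edges now: 2
Op 3: add_edge(A, B). Edges now: 3
Op 4: add_edge(F, E). Edges now: 4
Op 5: add_edge(F, A). Edges now: 5
Op 6: add_edge(H, D). Edges now: 6
Op 7: add_edge(G, E). Edges now: 7
Op 8: add_edge(F, B). Edges now: 8
Op 9: add_edge(G, D). Edges now: 9
Op 10: add_edge(H, E). Edges now: 10
Op 11: add_edge(B, C). Edges now: 11
Op 12: add_edge(A, D). Edges now: 12
Compute levels (Kahn BFS):
  sources (in-degree 0): F, G, H
  process F: level=0
    F->A: in-degree(A)=1, level(A)>=1
    F->B: in-degree(B)=1, level(B)>=1
    F->E: in-degree(E)=3, level(E)>=1
  process G: level=0
    G->A: in-degree(A)=0, level(A)=1, enqueue
    G->D: in-degree(D)=2, level(D)>=1
    G->E: in-degree(E)=2, level(E)>=1
  process H: level=0
    H->D: in-degree(D)=1, level(D)>=1
    H->E: in-degree(E)=1, level(E)>=1
  process A: level=1
    A->B: in-degree(B)=0, level(B)=2, enqueue
    A->D: in-degree(D)=0, level(D)=2, enqueue
  process B: level=2
    B->C: in-degree(C)=0, level(C)=3, enqueue
  process D: level=2
  process C: level=3
    C->E: in-degree(E)=0, level(E)=4, enqueue
  process E: level=4
All levels: A:1, B:2, C:3, D:2, E:4, F:0, G:0, H:0
max level = 4

Answer: 4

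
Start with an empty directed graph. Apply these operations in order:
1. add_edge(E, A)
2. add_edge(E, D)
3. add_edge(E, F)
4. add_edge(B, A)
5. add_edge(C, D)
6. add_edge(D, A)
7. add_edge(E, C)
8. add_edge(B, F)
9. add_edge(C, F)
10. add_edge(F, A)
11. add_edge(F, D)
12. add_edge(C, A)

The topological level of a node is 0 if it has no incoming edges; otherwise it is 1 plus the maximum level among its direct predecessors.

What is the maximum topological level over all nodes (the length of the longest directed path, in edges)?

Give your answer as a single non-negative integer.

Op 1: add_edge(E, A). Edges now: 1
Op 2: add_edge(E, D). Edges now: 2
Op 3: add_edge(E, F). Edges now: 3
Op 4: add_edge(B, A). Edges now: 4
Op 5: add_edge(C, D). Edges now: 5
Op 6: add_edge(D, A). Edges now: 6
Op 7: add_edge(E, C). Edges now: 7
Op 8: add_edge(B, F). Edges now: 8
Op 9: add_edge(C, F). Edges now: 9
Op 10: add_edge(F, A). Edges now: 10
Op 11: add_edge(F, D). Edges now: 11
Op 12: add_edge(C, A). Edges now: 12
Compute levels (Kahn BFS):
  sources (in-degree 0): B, E
  process B: level=0
    B->A: in-degree(A)=4, level(A)>=1
    B->F: in-degree(F)=2, level(F)>=1
  process E: level=0
    E->A: in-degree(A)=3, level(A)>=1
    E->C: in-degree(C)=0, level(C)=1, enqueue
    E->D: in-degree(D)=2, level(D)>=1
    E->F: in-degree(F)=1, level(F)>=1
  process C: level=1
    C->A: in-degree(A)=2, level(A)>=2
    C->D: in-degree(D)=1, level(D)>=2
    C->F: in-degree(F)=0, level(F)=2, enqueue
  process F: level=2
    F->A: in-degree(A)=1, level(A)>=3
    F->D: in-degree(D)=0, level(D)=3, enqueue
  process D: level=3
    D->A: in-degree(A)=0, level(A)=4, enqueue
  process A: level=4
All levels: A:4, B:0, C:1, D:3, E:0, F:2
max level = 4

Answer: 4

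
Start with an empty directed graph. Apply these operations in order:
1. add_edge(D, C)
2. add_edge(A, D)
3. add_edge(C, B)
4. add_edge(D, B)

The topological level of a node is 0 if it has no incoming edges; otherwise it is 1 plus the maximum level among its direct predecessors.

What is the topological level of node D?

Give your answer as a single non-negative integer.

Answer: 1

Derivation:
Op 1: add_edge(D, C). Edges now: 1
Op 2: add_edge(A, D). Edges now: 2
Op 3: add_edge(C, B). Edges now: 3
Op 4: add_edge(D, B). Edges now: 4
Compute levels (Kahn BFS):
  sources (in-degree 0): A
  process A: level=0
    A->D: in-degree(D)=0, level(D)=1, enqueue
  process D: level=1
    D->B: in-degree(B)=1, level(B)>=2
    D->C: in-degree(C)=0, level(C)=2, enqueue
  process C: level=2
    C->B: in-degree(B)=0, level(B)=3, enqueue
  process B: level=3
All levels: A:0, B:3, C:2, D:1
level(D) = 1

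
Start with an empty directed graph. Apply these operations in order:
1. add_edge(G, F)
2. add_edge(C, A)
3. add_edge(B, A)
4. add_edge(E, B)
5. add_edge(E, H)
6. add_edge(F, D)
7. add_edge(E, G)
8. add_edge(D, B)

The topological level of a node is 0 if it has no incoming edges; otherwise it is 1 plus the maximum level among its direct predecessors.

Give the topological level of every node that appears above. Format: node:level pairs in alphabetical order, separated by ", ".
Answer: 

Answer: A:5, B:4, C:0, D:3, E:0, F:2, G:1, H:1

Derivation:
Op 1: add_edge(G, F). Edges now: 1
Op 2: add_edge(C, A). Edges now: 2
Op 3: add_edge(B, A). Edges now: 3
Op 4: add_edge(E, B). Edges now: 4
Op 5: add_edge(E, H). Edges now: 5
Op 6: add_edge(F, D). Edges now: 6
Op 7: add_edge(E, G). Edges now: 7
Op 8: add_edge(D, B). Edges now: 8
Compute levels (Kahn BFS):
  sources (in-degree 0): C, E
  process C: level=0
    C->A: in-degree(A)=1, level(A)>=1
  process E: level=0
    E->B: in-degree(B)=1, level(B)>=1
    E->G: in-degree(G)=0, level(G)=1, enqueue
    E->H: in-degree(H)=0, level(H)=1, enqueue
  process G: level=1
    G->F: in-degree(F)=0, level(F)=2, enqueue
  process H: level=1
  process F: level=2
    F->D: in-degree(D)=0, level(D)=3, enqueue
  process D: level=3
    D->B: in-degree(B)=0, level(B)=4, enqueue
  process B: level=4
    B->A: in-degree(A)=0, level(A)=5, enqueue
  process A: level=5
All levels: A:5, B:4, C:0, D:3, E:0, F:2, G:1, H:1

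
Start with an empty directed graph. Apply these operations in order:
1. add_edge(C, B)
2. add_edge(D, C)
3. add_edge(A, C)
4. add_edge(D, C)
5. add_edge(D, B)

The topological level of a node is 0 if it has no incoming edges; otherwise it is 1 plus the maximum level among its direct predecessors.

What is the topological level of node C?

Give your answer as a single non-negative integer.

Op 1: add_edge(C, B). Edges now: 1
Op 2: add_edge(D, C). Edges now: 2
Op 3: add_edge(A, C). Edges now: 3
Op 4: add_edge(D, C) (duplicate, no change). Edges now: 3
Op 5: add_edge(D, B). Edges now: 4
Compute levels (Kahn BFS):
  sources (in-degree 0): A, D
  process A: level=0
    A->C: in-degree(C)=1, level(C)>=1
  process D: level=0
    D->B: in-degree(B)=1, level(B)>=1
    D->C: in-degree(C)=0, level(C)=1, enqueue
  process C: level=1
    C->B: in-degree(B)=0, level(B)=2, enqueue
  process B: level=2
All levels: A:0, B:2, C:1, D:0
level(C) = 1

Answer: 1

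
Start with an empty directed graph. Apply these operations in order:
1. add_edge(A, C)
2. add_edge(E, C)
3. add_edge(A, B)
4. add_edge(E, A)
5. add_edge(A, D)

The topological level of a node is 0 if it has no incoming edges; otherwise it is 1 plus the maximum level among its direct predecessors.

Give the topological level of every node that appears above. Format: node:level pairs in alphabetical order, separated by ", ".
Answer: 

Op 1: add_edge(A, C). Edges now: 1
Op 2: add_edge(E, C). Edges now: 2
Op 3: add_edge(A, B). Edges now: 3
Op 4: add_edge(E, A). Edges now: 4
Op 5: add_edge(A, D). Edges now: 5
Compute levels (Kahn BFS):
  sources (in-degree 0): E
  process E: level=0
    E->A: in-degree(A)=0, level(A)=1, enqueue
    E->C: in-degree(C)=1, level(C)>=1
  process A: level=1
    A->B: in-degree(B)=0, level(B)=2, enqueue
    A->C: in-degree(C)=0, level(C)=2, enqueue
    A->D: in-degree(D)=0, level(D)=2, enqueue
  process B: level=2
  process C: level=2
  process D: level=2
All levels: A:1, B:2, C:2, D:2, E:0

Answer: A:1, B:2, C:2, D:2, E:0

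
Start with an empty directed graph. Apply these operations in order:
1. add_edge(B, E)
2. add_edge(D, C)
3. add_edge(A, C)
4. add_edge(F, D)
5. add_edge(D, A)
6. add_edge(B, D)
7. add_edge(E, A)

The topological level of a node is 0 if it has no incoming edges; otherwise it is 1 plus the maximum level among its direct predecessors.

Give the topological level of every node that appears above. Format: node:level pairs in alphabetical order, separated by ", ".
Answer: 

Answer: A:2, B:0, C:3, D:1, E:1, F:0

Derivation:
Op 1: add_edge(B, E). Edges now: 1
Op 2: add_edge(D, C). Edges now: 2
Op 3: add_edge(A, C). Edges now: 3
Op 4: add_edge(F, D). Edges now: 4
Op 5: add_edge(D, A). Edges now: 5
Op 6: add_edge(B, D). Edges now: 6
Op 7: add_edge(E, A). Edges now: 7
Compute levels (Kahn BFS):
  sources (in-degree 0): B, F
  process B: level=0
    B->D: in-degree(D)=1, level(D)>=1
    B->E: in-degree(E)=0, level(E)=1, enqueue
  process F: level=0
    F->D: in-degree(D)=0, level(D)=1, enqueue
  process E: level=1
    E->A: in-degree(A)=1, level(A)>=2
  process D: level=1
    D->A: in-degree(A)=0, level(A)=2, enqueue
    D->C: in-degree(C)=1, level(C)>=2
  process A: level=2
    A->C: in-degree(C)=0, level(C)=3, enqueue
  process C: level=3
All levels: A:2, B:0, C:3, D:1, E:1, F:0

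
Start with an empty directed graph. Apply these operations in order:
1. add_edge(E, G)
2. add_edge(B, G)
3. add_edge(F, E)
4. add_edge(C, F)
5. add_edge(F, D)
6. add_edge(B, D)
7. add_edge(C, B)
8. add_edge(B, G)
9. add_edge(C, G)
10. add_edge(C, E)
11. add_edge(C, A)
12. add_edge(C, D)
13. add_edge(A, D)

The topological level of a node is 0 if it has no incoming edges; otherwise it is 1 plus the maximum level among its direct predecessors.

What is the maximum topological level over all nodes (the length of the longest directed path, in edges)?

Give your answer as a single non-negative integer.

Op 1: add_edge(E, G). Edges now: 1
Op 2: add_edge(B, G). Edges now: 2
Op 3: add_edge(F, E). Edges now: 3
Op 4: add_edge(C, F). Edges now: 4
Op 5: add_edge(F, D). Edges now: 5
Op 6: add_edge(B, D). Edges now: 6
Op 7: add_edge(C, B). Edges now: 7
Op 8: add_edge(B, G) (duplicate, no change). Edges now: 7
Op 9: add_edge(C, G). Edges now: 8
Op 10: add_edge(C, E). Edges now: 9
Op 11: add_edge(C, A). Edges now: 10
Op 12: add_edge(C, D). Edges now: 11
Op 13: add_edge(A, D). Edges now: 12
Compute levels (Kahn BFS):
  sources (in-degree 0): C
  process C: level=0
    C->A: in-degree(A)=0, level(A)=1, enqueue
    C->B: in-degree(B)=0, level(B)=1, enqueue
    C->D: in-degree(D)=3, level(D)>=1
    C->E: in-degree(E)=1, level(E)>=1
    C->F: in-degree(F)=0, level(F)=1, enqueue
    C->G: in-degree(G)=2, level(G)>=1
  process A: level=1
    A->D: in-degree(D)=2, level(D)>=2
  process B: level=1
    B->D: in-degree(D)=1, level(D)>=2
    B->G: in-degree(G)=1, level(G)>=2
  process F: level=1
    F->D: in-degree(D)=0, level(D)=2, enqueue
    F->E: in-degree(E)=0, level(E)=2, enqueue
  process D: level=2
  process E: level=2
    E->G: in-degree(G)=0, level(G)=3, enqueue
  process G: level=3
All levels: A:1, B:1, C:0, D:2, E:2, F:1, G:3
max level = 3

Answer: 3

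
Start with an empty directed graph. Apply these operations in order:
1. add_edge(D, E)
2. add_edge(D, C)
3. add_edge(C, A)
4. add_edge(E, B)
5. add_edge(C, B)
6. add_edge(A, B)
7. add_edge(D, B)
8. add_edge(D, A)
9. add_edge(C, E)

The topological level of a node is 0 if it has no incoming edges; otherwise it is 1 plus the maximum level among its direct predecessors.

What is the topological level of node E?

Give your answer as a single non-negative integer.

Op 1: add_edge(D, E). Edges now: 1
Op 2: add_edge(D, C). Edges now: 2
Op 3: add_edge(C, A). Edges now: 3
Op 4: add_edge(E, B). Edges now: 4
Op 5: add_edge(C, B). Edges now: 5
Op 6: add_edge(A, B). Edges now: 6
Op 7: add_edge(D, B). Edges now: 7
Op 8: add_edge(D, A). Edges now: 8
Op 9: add_edge(C, E). Edges now: 9
Compute levels (Kahn BFS):
  sources (in-degree 0): D
  process D: level=0
    D->A: in-degree(A)=1, level(A)>=1
    D->B: in-degree(B)=3, level(B)>=1
    D->C: in-degree(C)=0, level(C)=1, enqueue
    D->E: in-degree(E)=1, level(E)>=1
  process C: level=1
    C->A: in-degree(A)=0, level(A)=2, enqueue
    C->B: in-degree(B)=2, level(B)>=2
    C->E: in-degree(E)=0, level(E)=2, enqueue
  process A: level=2
    A->B: in-degree(B)=1, level(B)>=3
  process E: level=2
    E->B: in-degree(B)=0, level(B)=3, enqueue
  process B: level=3
All levels: A:2, B:3, C:1, D:0, E:2
level(E) = 2

Answer: 2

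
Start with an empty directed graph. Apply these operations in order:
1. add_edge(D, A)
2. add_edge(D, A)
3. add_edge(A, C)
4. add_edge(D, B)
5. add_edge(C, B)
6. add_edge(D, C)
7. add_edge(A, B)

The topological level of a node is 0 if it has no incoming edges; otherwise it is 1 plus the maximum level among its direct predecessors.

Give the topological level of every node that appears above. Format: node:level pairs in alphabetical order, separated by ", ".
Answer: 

Answer: A:1, B:3, C:2, D:0

Derivation:
Op 1: add_edge(D, A). Edges now: 1
Op 2: add_edge(D, A) (duplicate, no change). Edges now: 1
Op 3: add_edge(A, C). Edges now: 2
Op 4: add_edge(D, B). Edges now: 3
Op 5: add_edge(C, B). Edges now: 4
Op 6: add_edge(D, C). Edges now: 5
Op 7: add_edge(A, B). Edges now: 6
Compute levels (Kahn BFS):
  sources (in-degree 0): D
  process D: level=0
    D->A: in-degree(A)=0, level(A)=1, enqueue
    D->B: in-degree(B)=2, level(B)>=1
    D->C: in-degree(C)=1, level(C)>=1
  process A: level=1
    A->B: in-degree(B)=1, level(B)>=2
    A->C: in-degree(C)=0, level(C)=2, enqueue
  process C: level=2
    C->B: in-degree(B)=0, level(B)=3, enqueue
  process B: level=3
All levels: A:1, B:3, C:2, D:0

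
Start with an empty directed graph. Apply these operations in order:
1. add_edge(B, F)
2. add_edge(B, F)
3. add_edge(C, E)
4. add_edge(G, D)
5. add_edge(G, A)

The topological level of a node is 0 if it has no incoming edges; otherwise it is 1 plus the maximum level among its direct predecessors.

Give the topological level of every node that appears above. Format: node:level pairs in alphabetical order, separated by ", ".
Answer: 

Op 1: add_edge(B, F). Edges now: 1
Op 2: add_edge(B, F) (duplicate, no change). Edges now: 1
Op 3: add_edge(C, E). Edges now: 2
Op 4: add_edge(G, D). Edges now: 3
Op 5: add_edge(G, A). Edges now: 4
Compute levels (Kahn BFS):
  sources (in-degree 0): B, C, G
  process B: level=0
    B->F: in-degree(F)=0, level(F)=1, enqueue
  process C: level=0
    C->E: in-degree(E)=0, level(E)=1, enqueue
  process G: level=0
    G->A: in-degree(A)=0, level(A)=1, enqueue
    G->D: in-degree(D)=0, level(D)=1, enqueue
  process F: level=1
  process E: level=1
  process A: level=1
  process D: level=1
All levels: A:1, B:0, C:0, D:1, E:1, F:1, G:0

Answer: A:1, B:0, C:0, D:1, E:1, F:1, G:0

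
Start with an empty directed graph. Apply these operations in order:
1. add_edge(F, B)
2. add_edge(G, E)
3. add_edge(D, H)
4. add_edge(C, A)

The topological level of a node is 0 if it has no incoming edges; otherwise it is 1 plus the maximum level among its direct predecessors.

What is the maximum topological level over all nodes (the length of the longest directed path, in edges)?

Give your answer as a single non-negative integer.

Op 1: add_edge(F, B). Edges now: 1
Op 2: add_edge(G, E). Edges now: 2
Op 3: add_edge(D, H). Edges now: 3
Op 4: add_edge(C, A). Edges now: 4
Compute levels (Kahn BFS):
  sources (in-degree 0): C, D, F, G
  process C: level=0
    C->A: in-degree(A)=0, level(A)=1, enqueue
  process D: level=0
    D->H: in-degree(H)=0, level(H)=1, enqueue
  process F: level=0
    F->B: in-degree(B)=0, level(B)=1, enqueue
  process G: level=0
    G->E: in-degree(E)=0, level(E)=1, enqueue
  process A: level=1
  process H: level=1
  process B: level=1
  process E: level=1
All levels: A:1, B:1, C:0, D:0, E:1, F:0, G:0, H:1
max level = 1

Answer: 1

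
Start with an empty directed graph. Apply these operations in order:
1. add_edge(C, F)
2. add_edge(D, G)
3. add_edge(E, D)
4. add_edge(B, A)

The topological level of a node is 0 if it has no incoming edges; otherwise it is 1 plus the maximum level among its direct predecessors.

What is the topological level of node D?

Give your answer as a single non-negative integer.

Answer: 1

Derivation:
Op 1: add_edge(C, F). Edges now: 1
Op 2: add_edge(D, G). Edges now: 2
Op 3: add_edge(E, D). Edges now: 3
Op 4: add_edge(B, A). Edges now: 4
Compute levels (Kahn BFS):
  sources (in-degree 0): B, C, E
  process B: level=0
    B->A: in-degree(A)=0, level(A)=1, enqueue
  process C: level=0
    C->F: in-degree(F)=0, level(F)=1, enqueue
  process E: level=0
    E->D: in-degree(D)=0, level(D)=1, enqueue
  process A: level=1
  process F: level=1
  process D: level=1
    D->G: in-degree(G)=0, level(G)=2, enqueue
  process G: level=2
All levels: A:1, B:0, C:0, D:1, E:0, F:1, G:2
level(D) = 1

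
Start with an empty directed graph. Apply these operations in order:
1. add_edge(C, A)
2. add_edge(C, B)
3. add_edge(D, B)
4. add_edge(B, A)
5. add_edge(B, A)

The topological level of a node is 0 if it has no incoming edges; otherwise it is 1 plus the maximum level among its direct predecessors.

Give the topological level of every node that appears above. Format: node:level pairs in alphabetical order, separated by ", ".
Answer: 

Op 1: add_edge(C, A). Edges now: 1
Op 2: add_edge(C, B). Edges now: 2
Op 3: add_edge(D, B). Edges now: 3
Op 4: add_edge(B, A). Edges now: 4
Op 5: add_edge(B, A) (duplicate, no change). Edges now: 4
Compute levels (Kahn BFS):
  sources (in-degree 0): C, D
  process C: level=0
    C->A: in-degree(A)=1, level(A)>=1
    C->B: in-degree(B)=1, level(B)>=1
  process D: level=0
    D->B: in-degree(B)=0, level(B)=1, enqueue
  process B: level=1
    B->A: in-degree(A)=0, level(A)=2, enqueue
  process A: level=2
All levels: A:2, B:1, C:0, D:0

Answer: A:2, B:1, C:0, D:0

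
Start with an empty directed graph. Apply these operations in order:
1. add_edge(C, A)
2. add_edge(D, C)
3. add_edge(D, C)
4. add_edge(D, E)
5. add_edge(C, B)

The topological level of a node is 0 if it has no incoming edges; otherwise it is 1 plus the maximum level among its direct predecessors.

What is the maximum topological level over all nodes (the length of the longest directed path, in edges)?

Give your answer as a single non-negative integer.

Op 1: add_edge(C, A). Edges now: 1
Op 2: add_edge(D, C). Edges now: 2
Op 3: add_edge(D, C) (duplicate, no change). Edges now: 2
Op 4: add_edge(D, E). Edges now: 3
Op 5: add_edge(C, B). Edges now: 4
Compute levels (Kahn BFS):
  sources (in-degree 0): D
  process D: level=0
    D->C: in-degree(C)=0, level(C)=1, enqueue
    D->E: in-degree(E)=0, level(E)=1, enqueue
  process C: level=1
    C->A: in-degree(A)=0, level(A)=2, enqueue
    C->B: in-degree(B)=0, level(B)=2, enqueue
  process E: level=1
  process A: level=2
  process B: level=2
All levels: A:2, B:2, C:1, D:0, E:1
max level = 2

Answer: 2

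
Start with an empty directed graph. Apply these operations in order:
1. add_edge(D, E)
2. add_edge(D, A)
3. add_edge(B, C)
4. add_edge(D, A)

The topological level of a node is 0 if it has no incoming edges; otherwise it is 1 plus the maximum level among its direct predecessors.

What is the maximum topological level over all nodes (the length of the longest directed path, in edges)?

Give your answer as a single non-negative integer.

Op 1: add_edge(D, E). Edges now: 1
Op 2: add_edge(D, A). Edges now: 2
Op 3: add_edge(B, C). Edges now: 3
Op 4: add_edge(D, A) (duplicate, no change). Edges now: 3
Compute levels (Kahn BFS):
  sources (in-degree 0): B, D
  process B: level=0
    B->C: in-degree(C)=0, level(C)=1, enqueue
  process D: level=0
    D->A: in-degree(A)=0, level(A)=1, enqueue
    D->E: in-degree(E)=0, level(E)=1, enqueue
  process C: level=1
  process A: level=1
  process E: level=1
All levels: A:1, B:0, C:1, D:0, E:1
max level = 1

Answer: 1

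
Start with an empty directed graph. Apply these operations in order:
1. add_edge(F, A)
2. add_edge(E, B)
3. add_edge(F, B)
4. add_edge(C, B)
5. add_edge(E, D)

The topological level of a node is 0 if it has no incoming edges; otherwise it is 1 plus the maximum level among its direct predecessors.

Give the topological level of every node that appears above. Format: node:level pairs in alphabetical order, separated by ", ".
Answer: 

Op 1: add_edge(F, A). Edges now: 1
Op 2: add_edge(E, B). Edges now: 2
Op 3: add_edge(F, B). Edges now: 3
Op 4: add_edge(C, B). Edges now: 4
Op 5: add_edge(E, D). Edges now: 5
Compute levels (Kahn BFS):
  sources (in-degree 0): C, E, F
  process C: level=0
    C->B: in-degree(B)=2, level(B)>=1
  process E: level=0
    E->B: in-degree(B)=1, level(B)>=1
    E->D: in-degree(D)=0, level(D)=1, enqueue
  process F: level=0
    F->A: in-degree(A)=0, level(A)=1, enqueue
    F->B: in-degree(B)=0, level(B)=1, enqueue
  process D: level=1
  process A: level=1
  process B: level=1
All levels: A:1, B:1, C:0, D:1, E:0, F:0

Answer: A:1, B:1, C:0, D:1, E:0, F:0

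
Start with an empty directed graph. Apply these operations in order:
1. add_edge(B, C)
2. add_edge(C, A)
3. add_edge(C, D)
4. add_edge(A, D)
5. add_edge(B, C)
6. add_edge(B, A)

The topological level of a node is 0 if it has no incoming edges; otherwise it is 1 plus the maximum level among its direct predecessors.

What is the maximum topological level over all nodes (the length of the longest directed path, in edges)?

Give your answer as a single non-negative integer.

Answer: 3

Derivation:
Op 1: add_edge(B, C). Edges now: 1
Op 2: add_edge(C, A). Edges now: 2
Op 3: add_edge(C, D). Edges now: 3
Op 4: add_edge(A, D). Edges now: 4
Op 5: add_edge(B, C) (duplicate, no change). Edges now: 4
Op 6: add_edge(B, A). Edges now: 5
Compute levels (Kahn BFS):
  sources (in-degree 0): B
  process B: level=0
    B->A: in-degree(A)=1, level(A)>=1
    B->C: in-degree(C)=0, level(C)=1, enqueue
  process C: level=1
    C->A: in-degree(A)=0, level(A)=2, enqueue
    C->D: in-degree(D)=1, level(D)>=2
  process A: level=2
    A->D: in-degree(D)=0, level(D)=3, enqueue
  process D: level=3
All levels: A:2, B:0, C:1, D:3
max level = 3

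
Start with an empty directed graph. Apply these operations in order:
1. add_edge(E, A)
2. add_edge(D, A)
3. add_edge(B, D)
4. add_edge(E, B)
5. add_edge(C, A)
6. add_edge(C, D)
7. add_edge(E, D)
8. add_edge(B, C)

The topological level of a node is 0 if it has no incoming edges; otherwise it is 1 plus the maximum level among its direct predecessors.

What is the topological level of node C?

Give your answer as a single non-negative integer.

Answer: 2

Derivation:
Op 1: add_edge(E, A). Edges now: 1
Op 2: add_edge(D, A). Edges now: 2
Op 3: add_edge(B, D). Edges now: 3
Op 4: add_edge(E, B). Edges now: 4
Op 5: add_edge(C, A). Edges now: 5
Op 6: add_edge(C, D). Edges now: 6
Op 7: add_edge(E, D). Edges now: 7
Op 8: add_edge(B, C). Edges now: 8
Compute levels (Kahn BFS):
  sources (in-degree 0): E
  process E: level=0
    E->A: in-degree(A)=2, level(A)>=1
    E->B: in-degree(B)=0, level(B)=1, enqueue
    E->D: in-degree(D)=2, level(D)>=1
  process B: level=1
    B->C: in-degree(C)=0, level(C)=2, enqueue
    B->D: in-degree(D)=1, level(D)>=2
  process C: level=2
    C->A: in-degree(A)=1, level(A)>=3
    C->D: in-degree(D)=0, level(D)=3, enqueue
  process D: level=3
    D->A: in-degree(A)=0, level(A)=4, enqueue
  process A: level=4
All levels: A:4, B:1, C:2, D:3, E:0
level(C) = 2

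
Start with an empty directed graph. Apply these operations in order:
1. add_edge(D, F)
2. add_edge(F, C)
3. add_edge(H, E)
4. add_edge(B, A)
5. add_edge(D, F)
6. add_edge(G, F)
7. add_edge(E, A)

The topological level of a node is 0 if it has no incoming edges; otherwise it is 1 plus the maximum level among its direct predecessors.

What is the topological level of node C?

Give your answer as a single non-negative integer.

Op 1: add_edge(D, F). Edges now: 1
Op 2: add_edge(F, C). Edges now: 2
Op 3: add_edge(H, E). Edges now: 3
Op 4: add_edge(B, A). Edges now: 4
Op 5: add_edge(D, F) (duplicate, no change). Edges now: 4
Op 6: add_edge(G, F). Edges now: 5
Op 7: add_edge(E, A). Edges now: 6
Compute levels (Kahn BFS):
  sources (in-degree 0): B, D, G, H
  process B: level=0
    B->A: in-degree(A)=1, level(A)>=1
  process D: level=0
    D->F: in-degree(F)=1, level(F)>=1
  process G: level=0
    G->F: in-degree(F)=0, level(F)=1, enqueue
  process H: level=0
    H->E: in-degree(E)=0, level(E)=1, enqueue
  process F: level=1
    F->C: in-degree(C)=0, level(C)=2, enqueue
  process E: level=1
    E->A: in-degree(A)=0, level(A)=2, enqueue
  process C: level=2
  process A: level=2
All levels: A:2, B:0, C:2, D:0, E:1, F:1, G:0, H:0
level(C) = 2

Answer: 2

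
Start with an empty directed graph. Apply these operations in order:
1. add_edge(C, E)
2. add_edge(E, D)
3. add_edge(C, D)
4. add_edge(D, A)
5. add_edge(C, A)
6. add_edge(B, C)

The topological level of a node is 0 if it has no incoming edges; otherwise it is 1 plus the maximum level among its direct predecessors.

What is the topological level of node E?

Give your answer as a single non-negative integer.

Op 1: add_edge(C, E). Edges now: 1
Op 2: add_edge(E, D). Edges now: 2
Op 3: add_edge(C, D). Edges now: 3
Op 4: add_edge(D, A). Edges now: 4
Op 5: add_edge(C, A). Edges now: 5
Op 6: add_edge(B, C). Edges now: 6
Compute levels (Kahn BFS):
  sources (in-degree 0): B
  process B: level=0
    B->C: in-degree(C)=0, level(C)=1, enqueue
  process C: level=1
    C->A: in-degree(A)=1, level(A)>=2
    C->D: in-degree(D)=1, level(D)>=2
    C->E: in-degree(E)=0, level(E)=2, enqueue
  process E: level=2
    E->D: in-degree(D)=0, level(D)=3, enqueue
  process D: level=3
    D->A: in-degree(A)=0, level(A)=4, enqueue
  process A: level=4
All levels: A:4, B:0, C:1, D:3, E:2
level(E) = 2

Answer: 2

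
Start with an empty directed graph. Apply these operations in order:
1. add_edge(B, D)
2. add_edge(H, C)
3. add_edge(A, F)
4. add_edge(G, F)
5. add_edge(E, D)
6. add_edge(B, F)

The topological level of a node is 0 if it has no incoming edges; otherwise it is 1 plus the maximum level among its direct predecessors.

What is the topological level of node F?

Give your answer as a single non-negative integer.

Op 1: add_edge(B, D). Edges now: 1
Op 2: add_edge(H, C). Edges now: 2
Op 3: add_edge(A, F). Edges now: 3
Op 4: add_edge(G, F). Edges now: 4
Op 5: add_edge(E, D). Edges now: 5
Op 6: add_edge(B, F). Edges now: 6
Compute levels (Kahn BFS):
  sources (in-degree 0): A, B, E, G, H
  process A: level=0
    A->F: in-degree(F)=2, level(F)>=1
  process B: level=0
    B->D: in-degree(D)=1, level(D)>=1
    B->F: in-degree(F)=1, level(F)>=1
  process E: level=0
    E->D: in-degree(D)=0, level(D)=1, enqueue
  process G: level=0
    G->F: in-degree(F)=0, level(F)=1, enqueue
  process H: level=0
    H->C: in-degree(C)=0, level(C)=1, enqueue
  process D: level=1
  process F: level=1
  process C: level=1
All levels: A:0, B:0, C:1, D:1, E:0, F:1, G:0, H:0
level(F) = 1

Answer: 1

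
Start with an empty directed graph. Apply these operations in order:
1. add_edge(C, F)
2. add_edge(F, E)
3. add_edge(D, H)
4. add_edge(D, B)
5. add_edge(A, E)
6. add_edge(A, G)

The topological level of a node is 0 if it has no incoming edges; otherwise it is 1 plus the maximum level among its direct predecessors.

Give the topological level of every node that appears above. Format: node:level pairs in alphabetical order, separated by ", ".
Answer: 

Answer: A:0, B:1, C:0, D:0, E:2, F:1, G:1, H:1

Derivation:
Op 1: add_edge(C, F). Edges now: 1
Op 2: add_edge(F, E). Edges now: 2
Op 3: add_edge(D, H). Edges now: 3
Op 4: add_edge(D, B). Edges now: 4
Op 5: add_edge(A, E). Edges now: 5
Op 6: add_edge(A, G). Edges now: 6
Compute levels (Kahn BFS):
  sources (in-degree 0): A, C, D
  process A: level=0
    A->E: in-degree(E)=1, level(E)>=1
    A->G: in-degree(G)=0, level(G)=1, enqueue
  process C: level=0
    C->F: in-degree(F)=0, level(F)=1, enqueue
  process D: level=0
    D->B: in-degree(B)=0, level(B)=1, enqueue
    D->H: in-degree(H)=0, level(H)=1, enqueue
  process G: level=1
  process F: level=1
    F->E: in-degree(E)=0, level(E)=2, enqueue
  process B: level=1
  process H: level=1
  process E: level=2
All levels: A:0, B:1, C:0, D:0, E:2, F:1, G:1, H:1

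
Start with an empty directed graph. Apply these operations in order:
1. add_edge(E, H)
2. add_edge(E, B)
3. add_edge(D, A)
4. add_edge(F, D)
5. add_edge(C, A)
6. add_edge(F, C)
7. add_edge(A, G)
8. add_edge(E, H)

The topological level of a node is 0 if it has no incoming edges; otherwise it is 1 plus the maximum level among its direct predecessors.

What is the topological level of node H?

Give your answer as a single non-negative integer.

Answer: 1

Derivation:
Op 1: add_edge(E, H). Edges now: 1
Op 2: add_edge(E, B). Edges now: 2
Op 3: add_edge(D, A). Edges now: 3
Op 4: add_edge(F, D). Edges now: 4
Op 5: add_edge(C, A). Edges now: 5
Op 6: add_edge(F, C). Edges now: 6
Op 7: add_edge(A, G). Edges now: 7
Op 8: add_edge(E, H) (duplicate, no change). Edges now: 7
Compute levels (Kahn BFS):
  sources (in-degree 0): E, F
  process E: level=0
    E->B: in-degree(B)=0, level(B)=1, enqueue
    E->H: in-degree(H)=0, level(H)=1, enqueue
  process F: level=0
    F->C: in-degree(C)=0, level(C)=1, enqueue
    F->D: in-degree(D)=0, level(D)=1, enqueue
  process B: level=1
  process H: level=1
  process C: level=1
    C->A: in-degree(A)=1, level(A)>=2
  process D: level=1
    D->A: in-degree(A)=0, level(A)=2, enqueue
  process A: level=2
    A->G: in-degree(G)=0, level(G)=3, enqueue
  process G: level=3
All levels: A:2, B:1, C:1, D:1, E:0, F:0, G:3, H:1
level(H) = 1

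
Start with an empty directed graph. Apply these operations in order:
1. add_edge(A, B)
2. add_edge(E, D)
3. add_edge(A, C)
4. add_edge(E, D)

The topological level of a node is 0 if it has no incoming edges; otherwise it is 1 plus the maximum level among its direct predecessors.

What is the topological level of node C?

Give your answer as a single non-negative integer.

Answer: 1

Derivation:
Op 1: add_edge(A, B). Edges now: 1
Op 2: add_edge(E, D). Edges now: 2
Op 3: add_edge(A, C). Edges now: 3
Op 4: add_edge(E, D) (duplicate, no change). Edges now: 3
Compute levels (Kahn BFS):
  sources (in-degree 0): A, E
  process A: level=0
    A->B: in-degree(B)=0, level(B)=1, enqueue
    A->C: in-degree(C)=0, level(C)=1, enqueue
  process E: level=0
    E->D: in-degree(D)=0, level(D)=1, enqueue
  process B: level=1
  process C: level=1
  process D: level=1
All levels: A:0, B:1, C:1, D:1, E:0
level(C) = 1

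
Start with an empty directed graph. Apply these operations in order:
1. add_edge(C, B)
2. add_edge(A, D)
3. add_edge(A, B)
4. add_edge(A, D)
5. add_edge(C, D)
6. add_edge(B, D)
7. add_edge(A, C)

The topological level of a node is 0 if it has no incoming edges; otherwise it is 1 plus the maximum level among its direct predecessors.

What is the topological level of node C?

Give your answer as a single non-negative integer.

Op 1: add_edge(C, B). Edges now: 1
Op 2: add_edge(A, D). Edges now: 2
Op 3: add_edge(A, B). Edges now: 3
Op 4: add_edge(A, D) (duplicate, no change). Edges now: 3
Op 5: add_edge(C, D). Edges now: 4
Op 6: add_edge(B, D). Edges now: 5
Op 7: add_edge(A, C). Edges now: 6
Compute levels (Kahn BFS):
  sources (in-degree 0): A
  process A: level=0
    A->B: in-degree(B)=1, level(B)>=1
    A->C: in-degree(C)=0, level(C)=1, enqueue
    A->D: in-degree(D)=2, level(D)>=1
  process C: level=1
    C->B: in-degree(B)=0, level(B)=2, enqueue
    C->D: in-degree(D)=1, level(D)>=2
  process B: level=2
    B->D: in-degree(D)=0, level(D)=3, enqueue
  process D: level=3
All levels: A:0, B:2, C:1, D:3
level(C) = 1

Answer: 1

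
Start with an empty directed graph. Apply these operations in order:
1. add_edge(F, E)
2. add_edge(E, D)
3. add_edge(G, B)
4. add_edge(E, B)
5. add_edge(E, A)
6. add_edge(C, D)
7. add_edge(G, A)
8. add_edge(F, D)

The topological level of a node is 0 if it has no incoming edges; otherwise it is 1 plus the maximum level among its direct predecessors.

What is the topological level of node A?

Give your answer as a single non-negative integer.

Op 1: add_edge(F, E). Edges now: 1
Op 2: add_edge(E, D). Edges now: 2
Op 3: add_edge(G, B). Edges now: 3
Op 4: add_edge(E, B). Edges now: 4
Op 5: add_edge(E, A). Edges now: 5
Op 6: add_edge(C, D). Edges now: 6
Op 7: add_edge(G, A). Edges now: 7
Op 8: add_edge(F, D). Edges now: 8
Compute levels (Kahn BFS):
  sources (in-degree 0): C, F, G
  process C: level=0
    C->D: in-degree(D)=2, level(D)>=1
  process F: level=0
    F->D: in-degree(D)=1, level(D)>=1
    F->E: in-degree(E)=0, level(E)=1, enqueue
  process G: level=0
    G->A: in-degree(A)=1, level(A)>=1
    G->B: in-degree(B)=1, level(B)>=1
  process E: level=1
    E->A: in-degree(A)=0, level(A)=2, enqueue
    E->B: in-degree(B)=0, level(B)=2, enqueue
    E->D: in-degree(D)=0, level(D)=2, enqueue
  process A: level=2
  process B: level=2
  process D: level=2
All levels: A:2, B:2, C:0, D:2, E:1, F:0, G:0
level(A) = 2

Answer: 2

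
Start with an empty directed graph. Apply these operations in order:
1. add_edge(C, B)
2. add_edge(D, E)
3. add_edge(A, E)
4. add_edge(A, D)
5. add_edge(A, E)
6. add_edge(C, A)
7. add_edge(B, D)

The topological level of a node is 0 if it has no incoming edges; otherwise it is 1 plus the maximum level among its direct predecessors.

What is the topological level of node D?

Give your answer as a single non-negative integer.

Op 1: add_edge(C, B). Edges now: 1
Op 2: add_edge(D, E). Edges now: 2
Op 3: add_edge(A, E). Edges now: 3
Op 4: add_edge(A, D). Edges now: 4
Op 5: add_edge(A, E) (duplicate, no change). Edges now: 4
Op 6: add_edge(C, A). Edges now: 5
Op 7: add_edge(B, D). Edges now: 6
Compute levels (Kahn BFS):
  sources (in-degree 0): C
  process C: level=0
    C->A: in-degree(A)=0, level(A)=1, enqueue
    C->B: in-degree(B)=0, level(B)=1, enqueue
  process A: level=1
    A->D: in-degree(D)=1, level(D)>=2
    A->E: in-degree(E)=1, level(E)>=2
  process B: level=1
    B->D: in-degree(D)=0, level(D)=2, enqueue
  process D: level=2
    D->E: in-degree(E)=0, level(E)=3, enqueue
  process E: level=3
All levels: A:1, B:1, C:0, D:2, E:3
level(D) = 2

Answer: 2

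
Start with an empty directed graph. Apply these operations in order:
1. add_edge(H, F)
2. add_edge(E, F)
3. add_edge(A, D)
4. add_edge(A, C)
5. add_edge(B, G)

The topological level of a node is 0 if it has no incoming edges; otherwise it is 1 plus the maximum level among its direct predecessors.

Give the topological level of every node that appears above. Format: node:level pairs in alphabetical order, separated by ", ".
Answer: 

Op 1: add_edge(H, F). Edges now: 1
Op 2: add_edge(E, F). Edges now: 2
Op 3: add_edge(A, D). Edges now: 3
Op 4: add_edge(A, C). Edges now: 4
Op 5: add_edge(B, G). Edges now: 5
Compute levels (Kahn BFS):
  sources (in-degree 0): A, B, E, H
  process A: level=0
    A->C: in-degree(C)=0, level(C)=1, enqueue
    A->D: in-degree(D)=0, level(D)=1, enqueue
  process B: level=0
    B->G: in-degree(G)=0, level(G)=1, enqueue
  process E: level=0
    E->F: in-degree(F)=1, level(F)>=1
  process H: level=0
    H->F: in-degree(F)=0, level(F)=1, enqueue
  process C: level=1
  process D: level=1
  process G: level=1
  process F: level=1
All levels: A:0, B:0, C:1, D:1, E:0, F:1, G:1, H:0

Answer: A:0, B:0, C:1, D:1, E:0, F:1, G:1, H:0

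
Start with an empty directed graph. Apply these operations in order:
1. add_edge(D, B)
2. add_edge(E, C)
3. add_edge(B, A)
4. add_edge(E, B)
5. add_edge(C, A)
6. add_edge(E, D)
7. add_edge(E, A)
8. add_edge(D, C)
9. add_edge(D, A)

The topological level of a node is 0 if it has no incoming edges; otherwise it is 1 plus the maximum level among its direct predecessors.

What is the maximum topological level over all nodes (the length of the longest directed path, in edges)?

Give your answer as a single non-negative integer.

Answer: 3

Derivation:
Op 1: add_edge(D, B). Edges now: 1
Op 2: add_edge(E, C). Edges now: 2
Op 3: add_edge(B, A). Edges now: 3
Op 4: add_edge(E, B). Edges now: 4
Op 5: add_edge(C, A). Edges now: 5
Op 6: add_edge(E, D). Edges now: 6
Op 7: add_edge(E, A). Edges now: 7
Op 8: add_edge(D, C). Edges now: 8
Op 9: add_edge(D, A). Edges now: 9
Compute levels (Kahn BFS):
  sources (in-degree 0): E
  process E: level=0
    E->A: in-degree(A)=3, level(A)>=1
    E->B: in-degree(B)=1, level(B)>=1
    E->C: in-degree(C)=1, level(C)>=1
    E->D: in-degree(D)=0, level(D)=1, enqueue
  process D: level=1
    D->A: in-degree(A)=2, level(A)>=2
    D->B: in-degree(B)=0, level(B)=2, enqueue
    D->C: in-degree(C)=0, level(C)=2, enqueue
  process B: level=2
    B->A: in-degree(A)=1, level(A)>=3
  process C: level=2
    C->A: in-degree(A)=0, level(A)=3, enqueue
  process A: level=3
All levels: A:3, B:2, C:2, D:1, E:0
max level = 3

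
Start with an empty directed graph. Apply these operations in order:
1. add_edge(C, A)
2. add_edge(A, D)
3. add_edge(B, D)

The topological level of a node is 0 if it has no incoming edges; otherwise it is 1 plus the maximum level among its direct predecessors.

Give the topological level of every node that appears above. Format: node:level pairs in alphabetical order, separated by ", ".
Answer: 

Answer: A:1, B:0, C:0, D:2

Derivation:
Op 1: add_edge(C, A). Edges now: 1
Op 2: add_edge(A, D). Edges now: 2
Op 3: add_edge(B, D). Edges now: 3
Compute levels (Kahn BFS):
  sources (in-degree 0): B, C
  process B: level=0
    B->D: in-degree(D)=1, level(D)>=1
  process C: level=0
    C->A: in-degree(A)=0, level(A)=1, enqueue
  process A: level=1
    A->D: in-degree(D)=0, level(D)=2, enqueue
  process D: level=2
All levels: A:1, B:0, C:0, D:2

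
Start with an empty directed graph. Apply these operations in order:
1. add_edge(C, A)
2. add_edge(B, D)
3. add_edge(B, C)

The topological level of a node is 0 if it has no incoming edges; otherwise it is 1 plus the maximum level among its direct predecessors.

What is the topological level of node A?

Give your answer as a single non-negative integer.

Answer: 2

Derivation:
Op 1: add_edge(C, A). Edges now: 1
Op 2: add_edge(B, D). Edges now: 2
Op 3: add_edge(B, C). Edges now: 3
Compute levels (Kahn BFS):
  sources (in-degree 0): B
  process B: level=0
    B->C: in-degree(C)=0, level(C)=1, enqueue
    B->D: in-degree(D)=0, level(D)=1, enqueue
  process C: level=1
    C->A: in-degree(A)=0, level(A)=2, enqueue
  process D: level=1
  process A: level=2
All levels: A:2, B:0, C:1, D:1
level(A) = 2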